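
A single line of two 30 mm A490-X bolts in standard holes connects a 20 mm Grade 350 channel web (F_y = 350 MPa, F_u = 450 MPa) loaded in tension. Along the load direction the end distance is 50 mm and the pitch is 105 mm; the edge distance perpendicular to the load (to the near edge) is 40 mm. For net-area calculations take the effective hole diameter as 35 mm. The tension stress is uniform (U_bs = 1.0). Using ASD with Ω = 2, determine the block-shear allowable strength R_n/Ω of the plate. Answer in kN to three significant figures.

Shear plane L_v = 50 + 1·105 = 155 mm; A_gv = 155 × 20 = 3100 mm².
A_nv = (155 − 1.5·35) × 20 = 2050 mm².
A_nt = (40 − 0.5·35) × 20 = 450 mm².
0.6 F_u A_nv = 553.5 kN; 0.6 F_y A_gv = 651 kN → shear rupture governs the shear term.
R_n = 553.5 + 1.0 × 450 × 450 / 1000 = 756 kN.
Allowable strength R_n/Ω = 756 / 2 = 378 kN.

378 kN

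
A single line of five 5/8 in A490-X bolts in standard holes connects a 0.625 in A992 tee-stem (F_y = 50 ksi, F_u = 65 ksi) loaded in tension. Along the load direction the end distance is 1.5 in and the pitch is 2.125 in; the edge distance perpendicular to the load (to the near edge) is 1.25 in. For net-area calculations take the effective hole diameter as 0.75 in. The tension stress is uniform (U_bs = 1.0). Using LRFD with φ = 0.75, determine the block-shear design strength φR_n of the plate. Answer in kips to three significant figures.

148 kips

Shear plane L_v = 1.5 + 4·2.125 = 10 in; A_gv = 10 × 0.625 = 6.25 in².
A_nv = (10 − 4.5·0.75) × 0.625 = 4.141 in².
A_nt = (1.25 − 0.5·0.75) × 0.625 = 0.5469 in².
0.6 F_u A_nv = 161.5 kips; 0.6 F_y A_gv = 187.5 kips → shear rupture governs the shear term.
R_n = 161.5 + 1.0 × 65 × 0.5469 = 197 kips.
Design strength φR_n = 0.75 × 197 = 148 kips.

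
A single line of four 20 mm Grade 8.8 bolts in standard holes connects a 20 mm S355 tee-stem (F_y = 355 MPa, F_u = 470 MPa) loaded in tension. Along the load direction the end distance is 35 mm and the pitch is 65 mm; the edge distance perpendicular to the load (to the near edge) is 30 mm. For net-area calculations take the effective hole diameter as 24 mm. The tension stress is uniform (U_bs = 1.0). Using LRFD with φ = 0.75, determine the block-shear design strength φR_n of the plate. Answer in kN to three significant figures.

Shear plane L_v = 35 + 3·65 = 230 mm; A_gv = 230 × 20 = 4600 mm².
A_nv = (230 − 3.5·24) × 20 = 2920 mm².
A_nt = (30 − 0.5·24) × 20 = 360 mm².
0.6 F_u A_nv = 823.4 kN; 0.6 F_y A_gv = 979.8 kN → shear rupture governs the shear term.
R_n = 823.4 + 1.0 × 470 × 360 / 1000 = 992.6 kN.
Design strength φR_n = 0.75 × 992.6 = 744 kN.

744 kN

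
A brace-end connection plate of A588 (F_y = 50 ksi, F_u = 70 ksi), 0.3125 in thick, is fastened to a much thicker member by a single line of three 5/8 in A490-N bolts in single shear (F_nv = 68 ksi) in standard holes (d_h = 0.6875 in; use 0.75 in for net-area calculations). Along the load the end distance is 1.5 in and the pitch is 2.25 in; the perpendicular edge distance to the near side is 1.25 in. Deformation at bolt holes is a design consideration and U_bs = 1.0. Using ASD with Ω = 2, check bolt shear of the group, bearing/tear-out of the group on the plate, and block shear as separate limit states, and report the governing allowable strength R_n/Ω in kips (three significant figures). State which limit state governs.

Bolt shear: A_b = π·0.625²/4 = 0.3068 in²; R_n = 68 × 0.3068 × 3 × 1 = 62.59 kips → 62.59 / 2 = 31.3 kips.
Bearing: edge l_c = 1.156, r_n = 30.35 kips; interior l_c = 1.562, r_n = 32.81 kips; R_n = 30.35 + 2·32.81 = 95.98 kips → 48 kips.
Block shear: A_gv = 1.875, A_nv = 1.289, A_nt = 0.2734 in²; R_n = min(0.6F_uA_nv, 0.6F_yA_gv) + U_bs·F_u·A_nt = 73.28 kips → 36.6 kips.
Bolt shear governs: 31.3 kips.

31.3 kips (bolt shear governs)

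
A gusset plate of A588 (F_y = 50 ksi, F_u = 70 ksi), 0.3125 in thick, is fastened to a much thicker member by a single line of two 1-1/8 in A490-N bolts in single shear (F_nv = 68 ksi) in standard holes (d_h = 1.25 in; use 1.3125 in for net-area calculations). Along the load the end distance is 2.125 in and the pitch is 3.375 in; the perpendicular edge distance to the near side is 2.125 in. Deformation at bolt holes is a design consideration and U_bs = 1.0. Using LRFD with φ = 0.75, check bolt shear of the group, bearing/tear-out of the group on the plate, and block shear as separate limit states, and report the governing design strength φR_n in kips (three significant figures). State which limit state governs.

Bolt shear: A_b = π·1.125²/4 = 0.994 in²; R_n = 68 × 0.994 × 2 × 1 = 135.2 kips → 0.75 × 135.2 = 101 kips.
Bearing: edge l_c = 1.5, r_n = 39.38 kips; interior l_c = 2.125, r_n = 55.78 kips; R_n = 39.38 + 1·55.78 = 95.16 kips → 71.4 kips.
Block shear: A_gv = 1.719, A_nv = 1.104, A_nt = 0.459 in²; R_n = min(0.6F_uA_nv, 0.6F_yA_gv) + U_bs·F_u·A_nt = 78.48 kips → 58.9 kips.
Block shear governs: 58.9 kips.

58.9 kips (block shear governs)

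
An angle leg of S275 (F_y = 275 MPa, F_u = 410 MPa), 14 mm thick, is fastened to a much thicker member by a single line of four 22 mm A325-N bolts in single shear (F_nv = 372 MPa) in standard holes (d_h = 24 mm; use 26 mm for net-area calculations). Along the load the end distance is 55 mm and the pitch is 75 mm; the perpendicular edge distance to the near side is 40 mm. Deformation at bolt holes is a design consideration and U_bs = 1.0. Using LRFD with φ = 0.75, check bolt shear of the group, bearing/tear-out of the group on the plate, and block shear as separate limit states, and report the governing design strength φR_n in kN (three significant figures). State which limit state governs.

424 kN (bolt shear governs)

Bolt shear: A_b = π·22²/4 = 380.1 mm²; R_n = 372 × 380.1 × 4 × 1 / 1000 = 565.6 kN → 0.75 × 565.6 = 424 kN.
Bearing: edge l_c = 43, r_n = 296.2 kN; interior l_c = 51, r_n = 303.1 kN; R_n = 296.2 + 3·303.1 = 1205 kN → 904 kN.
Block shear: A_gv = 3920, A_nv = 2646, A_nt = 378 mm²; R_n = min(0.6F_uA_nv, 0.6F_yA_gv) + U_bs·F_u·A_nt = 801.8 kN → 601 kN.
Bolt shear governs: 424 kN.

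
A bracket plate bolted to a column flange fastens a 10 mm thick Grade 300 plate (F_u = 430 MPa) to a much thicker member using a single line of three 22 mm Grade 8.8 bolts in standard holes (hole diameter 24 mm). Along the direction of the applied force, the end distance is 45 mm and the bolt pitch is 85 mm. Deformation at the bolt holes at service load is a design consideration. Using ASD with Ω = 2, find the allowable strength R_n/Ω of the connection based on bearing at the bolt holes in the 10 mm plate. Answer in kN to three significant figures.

312 kN

Per bolt r_n = 1.2 l_c t F_u ≤ 2.4 d t F_u; upper limit = 2.4 × 22 × 10 × 430 / 1000 = 227 kN.
Edge bolt: l_c = 45 − 24/2 = 33 mm → 1.2 × 33 × 10 × 430 / 1000 = 170.3 → r_n = 170.3 kN.
Interior bolts: l_c = 85 − 24 = 61 mm → 1.2 × 61 × 10 × 430 / 1000 = 314.8 → r_n = 227 kN.
R_n = 1 × 170.3 + 2 × 227 = 624.4 kN.
Allowable strength R_n/Ω = 624.4 / 2 = 312 kN.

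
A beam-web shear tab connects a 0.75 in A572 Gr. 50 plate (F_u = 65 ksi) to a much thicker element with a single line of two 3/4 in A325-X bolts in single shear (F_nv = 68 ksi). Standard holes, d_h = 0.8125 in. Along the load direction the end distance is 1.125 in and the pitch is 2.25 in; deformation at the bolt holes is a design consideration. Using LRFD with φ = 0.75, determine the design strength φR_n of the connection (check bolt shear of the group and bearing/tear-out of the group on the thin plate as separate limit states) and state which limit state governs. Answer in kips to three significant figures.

45.1 kips (bolt shear governs)

Bolt shear: A_b = π·0.75²/4 = 0.4418 in²; R_n = 68 × 0.4418 × 2 × 1 = 60.08 kips → 0.75 × 60.08 = 45.1 kips.
Bearing (1.2 l_c t F_u ≤ 2.4 d t F_u): upper limit = 2.4·0.75·0.75·65 = 87.75 kips.
  Edge l_c = 1.125 − 0.8125/2 = 0.7188 → r_n = 42.05 kips; interior l_c = 2.25 − 0.8125 = 1.438 → r_n = 84.09 kips.
  R_n,bearing = 1·42.05 + 1·84.09 = 126.1 kips → 0.75 × 126.1 = 94.6 kips.
Bolt shear governs: 45.1 kips.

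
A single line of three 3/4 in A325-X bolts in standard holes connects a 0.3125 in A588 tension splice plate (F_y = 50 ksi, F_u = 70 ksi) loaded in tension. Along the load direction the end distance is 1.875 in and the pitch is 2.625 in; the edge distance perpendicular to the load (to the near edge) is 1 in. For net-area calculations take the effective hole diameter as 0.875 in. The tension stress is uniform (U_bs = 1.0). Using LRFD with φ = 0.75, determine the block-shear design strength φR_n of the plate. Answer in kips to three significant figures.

57.8 kips

Shear plane L_v = 1.875 + 2·2.625 = 7.125 in; A_gv = 7.125 × 0.3125 = 2.227 in².
A_nv = (7.125 − 2.5·0.875) × 0.3125 = 1.543 in².
A_nt = (1 − 0.5·0.875) × 0.3125 = 0.1758 in².
0.6 F_u A_nv = 64.8 kips; 0.6 F_y A_gv = 66.8 kips → shear rupture governs the shear term.
R_n = 64.8 + 1.0 × 70 × 0.1758 = 77.11 kips.
Design strength φR_n = 0.75 × 77.11 = 57.8 kips.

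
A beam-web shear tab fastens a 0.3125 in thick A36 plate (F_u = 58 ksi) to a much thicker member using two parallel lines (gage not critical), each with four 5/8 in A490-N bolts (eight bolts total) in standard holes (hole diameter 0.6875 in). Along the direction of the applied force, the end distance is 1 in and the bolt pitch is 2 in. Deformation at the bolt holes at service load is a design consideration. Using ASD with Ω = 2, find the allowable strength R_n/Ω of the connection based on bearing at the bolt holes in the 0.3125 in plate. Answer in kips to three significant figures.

Per bolt r_n = 1.2 l_c t F_u ≤ 2.4 d t F_u; upper limit = 2.4 × 0.625 × 0.3125 × 58 = 27.19 kips.
Edge bolt: l_c = 1 − 0.6875/2 = 0.6562 in → 1.2 × 0.6562 × 0.3125 × 58 = 14.27 → r_n = 14.27 kips.
Interior bolts: l_c = 2 − 0.6875 = 1.312 in → 1.2 × 1.312 × 0.3125 × 58 = 28.55 → r_n = 27.19 kips.
R_n = 2 × 14.27 + 6 × 27.19 = 191.7 kips.
Allowable strength R_n/Ω = 191.7 / 2 = 95.8 kips.

95.8 kips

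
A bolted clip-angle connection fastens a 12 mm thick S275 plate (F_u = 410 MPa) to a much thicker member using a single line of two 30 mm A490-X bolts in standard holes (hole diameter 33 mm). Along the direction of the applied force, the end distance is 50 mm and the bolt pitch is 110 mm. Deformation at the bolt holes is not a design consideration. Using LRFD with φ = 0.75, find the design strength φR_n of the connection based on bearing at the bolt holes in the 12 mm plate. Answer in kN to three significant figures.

518 kN

Per bolt r_n = 1.5 l_c t F_u ≤ 3.0 d t F_u; upper limit = 3.0 × 30 × 12 × 410 / 1000 = 442.8 kN.
Edge bolt: l_c = 50 − 33/2 = 33.5 mm → 1.5 × 33.5 × 12 × 410 / 1000 = 247.2 → r_n = 247.2 kN.
Interior bolts: l_c = 110 − 33 = 77 mm → 1.5 × 77 × 12 × 410 / 1000 = 568.3 → r_n = 442.8 kN.
R_n = 1 × 247.2 + 1 × 442.8 = 690 kN.
Design strength φR_n = 0.75 × 690 = 518 kN.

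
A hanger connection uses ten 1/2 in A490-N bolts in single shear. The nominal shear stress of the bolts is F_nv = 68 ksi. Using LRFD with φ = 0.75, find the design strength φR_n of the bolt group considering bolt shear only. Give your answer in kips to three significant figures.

A_b = π × 0.5² / 4 = 0.1963 in².
R_n = F_nv · A_b · n · n_s = 68 × 0.1963 × 10 × 1 = 133.5 kips.
Design strength φR_n = 0.75 × 133.5 = 100 kips.

100 kips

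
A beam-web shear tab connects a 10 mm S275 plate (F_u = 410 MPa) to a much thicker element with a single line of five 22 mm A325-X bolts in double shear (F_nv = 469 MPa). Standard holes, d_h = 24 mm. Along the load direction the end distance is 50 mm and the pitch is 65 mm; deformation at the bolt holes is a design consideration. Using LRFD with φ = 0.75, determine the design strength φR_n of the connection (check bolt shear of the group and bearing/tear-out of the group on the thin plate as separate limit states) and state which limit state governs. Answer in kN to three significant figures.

745 kN (bearing governs)

Bolt shear: A_b = π·22²/4 = 380.1 mm²; R_n = 469 × 380.1 × 5 × 2 / 1000 = 1783 kN → 0.75 × 1783 = 1340 kN.
Bearing (1.2 l_c t F_u ≤ 2.4 d t F_u): upper limit = 2.4·22·10·410 / 1000 = 216.5 kN.
  Edge l_c = 50 − 24/2 = 38 → r_n = 187 kN; interior l_c = 65 − 24 = 41 → r_n = 201.7 kN.
  R_n,bearing = 1·187 + 4·201.7 = 993.8 kN → 0.75 × 993.8 = 745 kN.
Bearing governs: 745 kN.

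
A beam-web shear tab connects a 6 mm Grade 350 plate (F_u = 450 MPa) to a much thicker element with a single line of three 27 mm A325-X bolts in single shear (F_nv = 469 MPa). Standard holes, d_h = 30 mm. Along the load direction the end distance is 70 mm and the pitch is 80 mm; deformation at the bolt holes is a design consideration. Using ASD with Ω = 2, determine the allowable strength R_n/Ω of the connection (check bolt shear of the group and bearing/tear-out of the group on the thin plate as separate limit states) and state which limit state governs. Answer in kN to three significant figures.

249 kN (bearing governs)

Bolt shear: A_b = π·27²/4 = 572.6 mm²; R_n = 469 × 572.6 × 3 × 1 / 1000 = 805.6 kN → 805.6 / 2 = 403 kN.
Bearing (1.2 l_c t F_u ≤ 2.4 d t F_u): upper limit = 2.4·27·6·450 / 1000 = 175 kN.
  Edge l_c = 70 − 30/2 = 55 → r_n = 175 kN; interior l_c = 80 − 30 = 50 → r_n = 162 kN.
  R_n,bearing = 1·175 + 2·162 = 499 kN → 499 / 2 = 249 kN.
Bearing governs: 249 kN.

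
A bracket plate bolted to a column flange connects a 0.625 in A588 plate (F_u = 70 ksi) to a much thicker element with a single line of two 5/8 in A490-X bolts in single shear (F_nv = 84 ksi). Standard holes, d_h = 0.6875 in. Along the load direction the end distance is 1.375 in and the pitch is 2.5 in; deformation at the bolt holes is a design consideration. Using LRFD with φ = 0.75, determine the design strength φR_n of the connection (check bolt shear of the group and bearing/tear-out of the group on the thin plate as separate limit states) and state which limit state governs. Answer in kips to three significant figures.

38.7 kips (bolt shear governs)

Bolt shear: A_b = π·0.625²/4 = 0.3068 in²; R_n = 84 × 0.3068 × 2 × 1 = 51.54 kips → 0.75 × 51.54 = 38.7 kips.
Bearing (1.2 l_c t F_u ≤ 2.4 d t F_u): upper limit = 2.4·0.625·0.625·70 = 65.62 kips.
  Edge l_c = 1.375 − 0.6875/2 = 1.031 → r_n = 54.14 kips; interior l_c = 2.5 − 0.6875 = 1.812 → r_n = 65.62 kips.
  R_n,bearing = 1·54.14 + 1·65.62 = 119.8 kips → 0.75 × 119.8 = 89.8 kips.
Bolt shear governs: 38.7 kips.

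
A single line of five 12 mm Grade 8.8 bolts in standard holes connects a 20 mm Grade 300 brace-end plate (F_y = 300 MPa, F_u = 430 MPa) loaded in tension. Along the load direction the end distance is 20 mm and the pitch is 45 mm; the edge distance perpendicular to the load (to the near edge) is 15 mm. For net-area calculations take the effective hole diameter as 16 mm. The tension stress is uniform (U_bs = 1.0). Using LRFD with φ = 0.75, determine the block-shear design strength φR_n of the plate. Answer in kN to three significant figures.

541 kN

Shear plane L_v = 20 + 4·45 = 200 mm; A_gv = 200 × 20 = 4000 mm².
A_nv = (200 − 4.5·16) × 20 = 2560 mm².
A_nt = (15 − 0.5·16) × 20 = 140 mm².
0.6 F_u A_nv = 660.5 kN; 0.6 F_y A_gv = 720 kN → shear rupture governs the shear term.
R_n = 660.5 + 1.0 × 430 × 140 / 1000 = 720.7 kN.
Design strength φR_n = 0.75 × 720.7 = 541 kN.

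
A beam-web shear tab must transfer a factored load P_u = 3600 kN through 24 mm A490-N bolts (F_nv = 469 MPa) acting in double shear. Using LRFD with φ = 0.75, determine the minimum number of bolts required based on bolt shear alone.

12 bolts

A_b = π·24²/4 = 452.4 mm².
Per-bolt design strength φR_n = 0.75 × 469 × 452.4 × 2 / 1000 = 318.3 kN.
n ≥ 3600 / 318.3 = 11.31 → use 12 bolts.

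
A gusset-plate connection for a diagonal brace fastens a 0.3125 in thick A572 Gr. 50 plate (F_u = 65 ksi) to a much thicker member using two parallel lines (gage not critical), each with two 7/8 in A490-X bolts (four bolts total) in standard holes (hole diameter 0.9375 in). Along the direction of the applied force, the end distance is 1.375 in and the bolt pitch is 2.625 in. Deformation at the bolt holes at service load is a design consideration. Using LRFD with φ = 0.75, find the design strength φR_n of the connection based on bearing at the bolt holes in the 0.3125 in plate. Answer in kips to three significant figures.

Per bolt r_n = 1.2 l_c t F_u ≤ 2.4 d t F_u; upper limit = 2.4 × 0.875 × 0.3125 × 65 = 42.66 kips.
Edge bolt: l_c = 1.375 − 0.9375/2 = 0.9062 in → 1.2 × 0.9062 × 0.3125 × 65 = 22.09 → r_n = 22.09 kips.
Interior bolts: l_c = 2.625 − 0.9375 = 1.688 in → 1.2 × 1.688 × 0.3125 × 65 = 41.13 → r_n = 41.13 kips.
R_n = 2 × 22.09 + 2 × 41.13 = 126.4 kips.
Design strength φR_n = 0.75 × 126.4 = 94.8 kips.

94.8 kips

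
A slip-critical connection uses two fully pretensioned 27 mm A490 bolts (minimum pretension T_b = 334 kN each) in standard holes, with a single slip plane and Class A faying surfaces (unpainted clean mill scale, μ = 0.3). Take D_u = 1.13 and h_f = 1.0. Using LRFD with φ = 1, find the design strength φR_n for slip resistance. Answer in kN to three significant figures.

R_n = μ · D_u · h_f · T_b · n_s · n_b = 0.3 × 1.13 × 1.0 × 334 × 1 × 2 = 226.5 kN.
Design strength φR_n = 1 × 226.5 = 226 kN.

226 kN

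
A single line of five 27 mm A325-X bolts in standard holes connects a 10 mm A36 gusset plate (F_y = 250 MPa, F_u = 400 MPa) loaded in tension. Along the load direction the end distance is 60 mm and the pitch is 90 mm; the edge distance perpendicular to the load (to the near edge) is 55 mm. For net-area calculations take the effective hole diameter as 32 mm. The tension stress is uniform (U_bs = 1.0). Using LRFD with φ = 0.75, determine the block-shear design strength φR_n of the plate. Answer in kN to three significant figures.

Shear plane L_v = 60 + 4·90 = 420 mm; A_gv = 420 × 10 = 4200 mm².
A_nv = (420 − 4.5·32) × 10 = 2760 mm².
A_nt = (55 − 0.5·32) × 10 = 390 mm².
0.6 F_u A_nv = 662.4 kN; 0.6 F_y A_gv = 630 kN → shear yielding governs the shear term.
R_n = 630 + 1.0 × 400 × 390 / 1000 = 786 kN.
Design strength φR_n = 0.75 × 786 = 590 kN.

590 kN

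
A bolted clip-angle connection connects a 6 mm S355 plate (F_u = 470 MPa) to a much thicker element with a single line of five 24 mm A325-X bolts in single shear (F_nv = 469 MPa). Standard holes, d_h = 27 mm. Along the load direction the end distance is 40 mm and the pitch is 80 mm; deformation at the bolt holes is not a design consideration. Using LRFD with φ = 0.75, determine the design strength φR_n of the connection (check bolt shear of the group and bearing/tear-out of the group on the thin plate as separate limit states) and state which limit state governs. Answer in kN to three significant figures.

693 kN (bearing governs)

Bolt shear: A_b = π·24²/4 = 452.4 mm²; R_n = 469 × 452.4 × 5 × 1 / 1000 = 1061 kN → 0.75 × 1061 = 796 kN.
Bearing (1.5 l_c t F_u ≤ 3.0 d t F_u): upper limit = 3.0·24·6·470 / 1000 = 203 kN.
  Edge l_c = 40 − 27/2 = 26.5 → r_n = 112.1 kN; interior l_c = 80 − 27 = 53 → r_n = 203 kN.
  R_n,bearing = 1·112.1 + 4·203 = 924.3 kN → 0.75 × 924.3 = 693 kN.
Bearing governs: 693 kN.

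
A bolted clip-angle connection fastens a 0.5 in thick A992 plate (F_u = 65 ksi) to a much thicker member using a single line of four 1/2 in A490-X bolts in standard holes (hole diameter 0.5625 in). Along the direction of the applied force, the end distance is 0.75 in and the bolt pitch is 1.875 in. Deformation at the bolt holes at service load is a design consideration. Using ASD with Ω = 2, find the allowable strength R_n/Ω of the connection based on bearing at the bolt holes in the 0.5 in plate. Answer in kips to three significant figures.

Per bolt r_n = 1.2 l_c t F_u ≤ 2.4 d t F_u; upper limit = 2.4 × 0.5 × 0.5 × 65 = 39 kips.
Edge bolt: l_c = 0.75 − 0.5625/2 = 0.4688 in → 1.2 × 0.4688 × 0.5 × 65 = 18.28 → r_n = 18.28 kips.
Interior bolts: l_c = 1.875 − 0.5625 = 1.312 in → 1.2 × 1.312 × 0.5 × 65 = 51.19 → r_n = 39 kips.
R_n = 1 × 18.28 + 3 × 39 = 135.3 kips.
Allowable strength R_n/Ω = 135.3 / 2 = 67.6 kips.

67.6 kips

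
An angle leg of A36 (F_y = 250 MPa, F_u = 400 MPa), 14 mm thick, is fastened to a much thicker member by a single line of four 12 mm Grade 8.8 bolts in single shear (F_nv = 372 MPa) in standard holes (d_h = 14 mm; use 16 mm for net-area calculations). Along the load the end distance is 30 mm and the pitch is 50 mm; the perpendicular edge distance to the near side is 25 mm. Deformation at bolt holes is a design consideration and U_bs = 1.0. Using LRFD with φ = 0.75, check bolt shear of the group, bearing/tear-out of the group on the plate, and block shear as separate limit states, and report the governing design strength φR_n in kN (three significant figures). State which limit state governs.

Bolt shear: A_b = π·12²/4 = 113.1 mm²; R_n = 372 × 113.1 × 4 × 1 / 1000 = 168.3 kN → 0.75 × 168.3 = 126 kN.
Bearing: edge l_c = 23, r_n = 154.6 kN; interior l_c = 36, r_n = 161.3 kN; R_n = 154.6 + 3·161.3 = 638.4 kN → 479 kN.
Block shear: A_gv = 2520, A_nv = 1736, A_nt = 238 mm²; R_n = min(0.6F_uA_nv, 0.6F_yA_gv) + U_bs·F_u·A_nt = 473.2 kN → 355 kN.
Bolt shear governs: 126 kN.

126 kN (bolt shear governs)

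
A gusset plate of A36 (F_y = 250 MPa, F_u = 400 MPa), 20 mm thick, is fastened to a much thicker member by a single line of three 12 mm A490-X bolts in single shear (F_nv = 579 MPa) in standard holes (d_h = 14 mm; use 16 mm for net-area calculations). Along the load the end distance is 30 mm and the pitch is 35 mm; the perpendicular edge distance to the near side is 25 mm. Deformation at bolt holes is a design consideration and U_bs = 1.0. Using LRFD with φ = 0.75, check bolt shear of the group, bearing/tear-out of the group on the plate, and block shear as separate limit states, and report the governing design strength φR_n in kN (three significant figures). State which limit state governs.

Bolt shear: A_b = π·12²/4 = 113.1 mm²; R_n = 579 × 113.1 × 3 × 1 / 1000 = 196.5 kN → 0.75 × 196.5 = 147 kN.
Bearing: edge l_c = 23, r_n = 220.8 kN; interior l_c = 21, r_n = 201.6 kN; R_n = 220.8 + 2·201.6 = 624 kN → 468 kN.
Block shear: A_gv = 2000, A_nv = 1200, A_nt = 340 mm²; R_n = min(0.6F_uA_nv, 0.6F_yA_gv) + U_bs·F_u·A_nt = 424 kN → 318 kN.
Bolt shear governs: 147 kN.

147 kN (bolt shear governs)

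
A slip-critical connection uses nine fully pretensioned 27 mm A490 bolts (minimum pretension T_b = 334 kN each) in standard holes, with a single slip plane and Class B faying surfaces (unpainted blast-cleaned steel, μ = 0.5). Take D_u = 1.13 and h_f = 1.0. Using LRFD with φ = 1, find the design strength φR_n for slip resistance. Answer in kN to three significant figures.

R_n = μ · D_u · h_f · T_b · n_s · n_b = 0.5 × 1.13 × 1.0 × 334 × 1 × 9 = 1698 kN.
Design strength φR_n = 1 × 1698 = 1700 kN.

1700 kN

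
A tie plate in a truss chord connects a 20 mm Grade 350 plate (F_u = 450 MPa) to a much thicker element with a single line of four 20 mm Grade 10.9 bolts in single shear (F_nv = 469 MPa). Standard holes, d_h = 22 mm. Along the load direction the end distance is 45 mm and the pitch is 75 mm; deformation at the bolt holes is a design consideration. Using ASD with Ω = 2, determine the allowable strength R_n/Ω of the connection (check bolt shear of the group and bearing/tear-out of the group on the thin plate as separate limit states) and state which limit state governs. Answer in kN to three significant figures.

295 kN (bolt shear governs)

Bolt shear: A_b = π·20²/4 = 314.2 mm²; R_n = 469 × 314.2 × 4 × 1 / 1000 = 589.4 kN → 589.4 / 2 = 295 kN.
Bearing (1.2 l_c t F_u ≤ 2.4 d t F_u): upper limit = 2.4·20·20·450 / 1000 = 432 kN.
  Edge l_c = 45 − 22/2 = 34 → r_n = 367.2 kN; interior l_c = 75 − 22 = 53 → r_n = 432 kN.
  R_n,bearing = 1·367.2 + 3·432 = 1663 kN → 1663 / 2 = 832 kN.
Bolt shear governs: 295 kN.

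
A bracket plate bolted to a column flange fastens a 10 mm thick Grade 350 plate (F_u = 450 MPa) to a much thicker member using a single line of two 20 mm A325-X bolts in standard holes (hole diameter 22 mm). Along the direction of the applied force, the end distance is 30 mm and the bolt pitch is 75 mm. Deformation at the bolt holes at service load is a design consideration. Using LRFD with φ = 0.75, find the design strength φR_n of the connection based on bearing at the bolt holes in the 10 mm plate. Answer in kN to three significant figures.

239 kN

Per bolt r_n = 1.2 l_c t F_u ≤ 2.4 d t F_u; upper limit = 2.4 × 20 × 10 × 450 / 1000 = 216 kN.
Edge bolt: l_c = 30 − 22/2 = 19 mm → 1.2 × 19 × 10 × 450 / 1000 = 102.6 → r_n = 102.6 kN.
Interior bolts: l_c = 75 − 22 = 53 mm → 1.2 × 53 × 10 × 450 / 1000 = 286.2 → r_n = 216 kN.
R_n = 1 × 102.6 + 1 × 216 = 318.6 kN.
Design strength φR_n = 0.75 × 318.6 = 239 kN.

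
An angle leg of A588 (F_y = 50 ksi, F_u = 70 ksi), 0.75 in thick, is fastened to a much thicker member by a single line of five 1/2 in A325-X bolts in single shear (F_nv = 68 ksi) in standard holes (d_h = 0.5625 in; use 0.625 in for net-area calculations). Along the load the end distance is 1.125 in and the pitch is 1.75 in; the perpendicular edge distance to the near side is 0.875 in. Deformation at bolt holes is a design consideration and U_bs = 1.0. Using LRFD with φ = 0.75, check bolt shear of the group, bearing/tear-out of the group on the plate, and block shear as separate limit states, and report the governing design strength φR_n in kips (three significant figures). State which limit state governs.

50.1 kips (bolt shear governs)

Bolt shear: A_b = π·0.5²/4 = 0.1963 in²; R_n = 68 × 0.1963 × 5 × 1 = 66.76 kips → 0.75 × 66.76 = 50.1 kips.
Bearing: edge l_c = 0.8438, r_n = 53.16 kips; interior l_c = 1.188, r_n = 63 kips; R_n = 53.16 + 4·63 = 305.2 kips → 229 kips.
Block shear: A_gv = 6.094, A_nv = 3.984, A_nt = 0.4219 in²; R_n = min(0.6F_uA_nv, 0.6F_yA_gv) + U_bs·F_u·A_nt = 196.9 kips → 148 kips.
Bolt shear governs: 50.1 kips.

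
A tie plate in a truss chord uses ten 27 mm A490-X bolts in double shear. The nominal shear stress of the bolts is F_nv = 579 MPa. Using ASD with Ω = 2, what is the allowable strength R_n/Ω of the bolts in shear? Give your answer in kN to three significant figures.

3320 kN

A_b = π × 27² / 4 = 572.6 mm².
R_n = F_nv · A_b · n · n_s = 579 × 572.6 × 10 × 2 / 1000 = 6630 kN.
Allowable strength R_n/Ω = 6630 / 2 = 3320 kN.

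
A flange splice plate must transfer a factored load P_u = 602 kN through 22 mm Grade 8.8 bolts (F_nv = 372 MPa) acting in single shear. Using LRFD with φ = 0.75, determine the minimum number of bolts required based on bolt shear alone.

A_b = π·22²/4 = 380.1 mm².
Per-bolt design strength φR_n = 0.75 × 372 × 380.1 × 1 / 1000 = 106.1 kN.
n ≥ 602 / 106.1 = 5.676 → use 6 bolts.

6 bolts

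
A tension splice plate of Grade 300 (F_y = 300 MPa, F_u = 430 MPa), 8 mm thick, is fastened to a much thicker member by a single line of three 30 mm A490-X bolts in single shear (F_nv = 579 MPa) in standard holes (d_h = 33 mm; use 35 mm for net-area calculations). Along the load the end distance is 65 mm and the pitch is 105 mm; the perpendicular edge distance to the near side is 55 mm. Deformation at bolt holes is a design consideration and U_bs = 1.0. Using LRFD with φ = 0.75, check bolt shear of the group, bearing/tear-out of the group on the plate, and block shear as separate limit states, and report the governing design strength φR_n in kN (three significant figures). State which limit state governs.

387 kN (block shear governs)

Bolt shear: A_b = π·30²/4 = 706.9 mm²; R_n = 579 × 706.9 × 3 × 1 / 1000 = 1228 kN → 0.75 × 1228 = 921 kN.
Bearing: edge l_c = 48.5, r_n = 200.2 kN; interior l_c = 72, r_n = 247.7 kN; R_n = 200.2 + 2·247.7 = 695.6 kN → 522 kN.
Block shear: A_gv = 2200, A_nv = 1500, A_nt = 300 mm²; R_n = min(0.6F_uA_nv, 0.6F_yA_gv) + U_bs·F_u·A_nt = 516 kN → 387 kN.
Block shear governs: 387 kN.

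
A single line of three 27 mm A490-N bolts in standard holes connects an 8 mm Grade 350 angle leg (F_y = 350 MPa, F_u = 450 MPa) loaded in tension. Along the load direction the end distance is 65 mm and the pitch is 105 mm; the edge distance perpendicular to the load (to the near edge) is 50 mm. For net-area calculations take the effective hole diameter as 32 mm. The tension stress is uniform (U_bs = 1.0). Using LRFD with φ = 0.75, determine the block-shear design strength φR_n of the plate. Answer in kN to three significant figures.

Shear plane L_v = 65 + 2·105 = 275 mm; A_gv = 275 × 8 = 2200 mm².
A_nv = (275 − 2.5·32) × 8 = 1560 mm².
A_nt = (50 − 0.5·32) × 8 = 272 mm².
0.6 F_u A_nv = 421.2 kN; 0.6 F_y A_gv = 462 kN → shear rupture governs the shear term.
R_n = 421.2 + 1.0 × 450 × 272 / 1000 = 543.6 kN.
Design strength φR_n = 0.75 × 543.6 = 408 kN.

408 kN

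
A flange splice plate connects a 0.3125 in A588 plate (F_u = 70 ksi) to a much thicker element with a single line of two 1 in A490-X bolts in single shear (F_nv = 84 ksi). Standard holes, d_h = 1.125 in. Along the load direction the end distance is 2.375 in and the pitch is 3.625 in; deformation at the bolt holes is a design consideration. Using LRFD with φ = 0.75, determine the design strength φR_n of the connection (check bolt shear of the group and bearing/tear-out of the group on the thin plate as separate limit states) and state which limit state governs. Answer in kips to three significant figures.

Bolt shear: A_b = π·1²/4 = 0.7854 in²; R_n = 84 × 0.7854 × 2 × 1 = 131.9 kips → 0.75 × 131.9 = 99 kips.
Bearing (1.2 l_c t F_u ≤ 2.4 d t F_u): upper limit = 2.4·1·0.3125·70 = 52.5 kips.
  Edge l_c = 2.375 − 1.125/2 = 1.812 → r_n = 47.58 kips; interior l_c = 3.625 − 1.125 = 2.5 → r_n = 52.5 kips.
  R_n,bearing = 1·47.58 + 1·52.5 = 100.1 kips → 0.75 × 100.1 = 75.1 kips.
Bearing governs: 75.1 kips.

75.1 kips (bearing governs)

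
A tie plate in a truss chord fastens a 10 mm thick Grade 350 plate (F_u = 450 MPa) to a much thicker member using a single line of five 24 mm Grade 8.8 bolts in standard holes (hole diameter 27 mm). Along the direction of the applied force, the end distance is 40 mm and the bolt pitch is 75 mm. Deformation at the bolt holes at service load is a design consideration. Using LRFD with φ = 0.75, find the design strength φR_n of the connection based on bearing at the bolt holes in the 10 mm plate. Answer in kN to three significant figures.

Per bolt r_n = 1.2 l_c t F_u ≤ 2.4 d t F_u; upper limit = 2.4 × 24 × 10 × 450 / 1000 = 259.2 kN.
Edge bolt: l_c = 40 − 27/2 = 26.5 mm → 1.2 × 26.5 × 10 × 450 / 1000 = 143.1 → r_n = 143.1 kN.
Interior bolts: l_c = 75 − 27 = 48 mm → 1.2 × 48 × 10 × 450 / 1000 = 259.2 → r_n = 259.2 kN.
R_n = 1 × 143.1 + 4 × 259.2 = 1180 kN.
Design strength φR_n = 0.75 × 1180 = 885 kN.

885 kN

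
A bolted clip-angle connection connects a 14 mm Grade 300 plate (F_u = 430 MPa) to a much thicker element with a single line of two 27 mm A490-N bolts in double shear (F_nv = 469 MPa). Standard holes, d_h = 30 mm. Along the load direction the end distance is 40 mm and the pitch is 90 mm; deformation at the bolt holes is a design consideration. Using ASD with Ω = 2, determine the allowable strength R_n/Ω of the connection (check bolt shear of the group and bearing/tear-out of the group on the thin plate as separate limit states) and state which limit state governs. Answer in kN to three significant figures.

Bolt shear: A_b = π·27²/4 = 572.6 mm²; R_n = 469 × 572.6 × 2 × 2 / 1000 = 1074 kN → 1074 / 2 = 537 kN.
Bearing (1.2 l_c t F_u ≤ 2.4 d t F_u): upper limit = 2.4·27·14·430 / 1000 = 390.1 kN.
  Edge l_c = 40 − 30/2 = 25 → r_n = 180.6 kN; interior l_c = 90 − 30 = 60 → r_n = 390.1 kN.
  R_n,bearing = 1·180.6 + 1·390.1 = 570.7 kN → 570.7 / 2 = 285 kN.
Bearing governs: 285 kN.

285 kN (bearing governs)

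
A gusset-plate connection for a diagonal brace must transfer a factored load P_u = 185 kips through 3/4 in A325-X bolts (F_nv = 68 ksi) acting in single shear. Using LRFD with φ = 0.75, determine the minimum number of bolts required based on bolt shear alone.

A_b = π·0.75²/4 = 0.4418 in².
Per-bolt design strength φR_n = 0.75 × 68 × 0.4418 × 1 = 22.53 kips.
n ≥ 185 / 22.53 = 8.211 → use 9 bolts.

9 bolts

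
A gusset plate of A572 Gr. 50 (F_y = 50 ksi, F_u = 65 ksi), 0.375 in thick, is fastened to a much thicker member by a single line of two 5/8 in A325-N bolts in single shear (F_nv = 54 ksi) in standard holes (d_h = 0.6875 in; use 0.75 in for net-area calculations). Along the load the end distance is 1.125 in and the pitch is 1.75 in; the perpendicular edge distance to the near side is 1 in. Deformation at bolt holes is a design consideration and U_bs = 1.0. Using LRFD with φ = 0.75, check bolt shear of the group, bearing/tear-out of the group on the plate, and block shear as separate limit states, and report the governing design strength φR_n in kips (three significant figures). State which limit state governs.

Bolt shear: A_b = π·0.625²/4 = 0.3068 in²; R_n = 54 × 0.3068 × 2 × 1 = 33.13 kips → 0.75 × 33.13 = 24.9 kips.
Bearing: edge l_c = 0.7812, r_n = 22.85 kips; interior l_c = 1.062, r_n = 31.08 kips; R_n = 22.85 + 1·31.08 = 53.93 kips → 40.4 kips.
Block shear: A_gv = 1.078, A_nv = 0.6562, A_nt = 0.2344 in²; R_n = min(0.6F_uA_nv, 0.6F_yA_gv) + U_bs·F_u·A_nt = 40.83 kips → 30.6 kips.
Bolt shear governs: 24.9 kips.

24.9 kips (bolt shear governs)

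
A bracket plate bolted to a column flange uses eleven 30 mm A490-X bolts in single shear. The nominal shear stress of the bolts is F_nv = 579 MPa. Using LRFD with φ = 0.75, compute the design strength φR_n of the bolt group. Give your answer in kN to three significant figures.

A_b = π × 30² / 4 = 706.9 mm².
R_n = F_nv · A_b · n · n_s = 579 × 706.9 × 11 × 1 / 1000 = 4502 kN.
Design strength φR_n = 0.75 × 4502 = 3380 kN.

3380 kN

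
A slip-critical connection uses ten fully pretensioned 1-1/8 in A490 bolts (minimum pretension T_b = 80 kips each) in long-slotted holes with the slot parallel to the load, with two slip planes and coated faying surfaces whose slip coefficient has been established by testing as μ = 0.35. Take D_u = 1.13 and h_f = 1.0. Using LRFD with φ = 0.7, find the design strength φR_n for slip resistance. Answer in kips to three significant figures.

443 kips

R_n = μ · D_u · h_f · T_b · n_s · n_b = 0.35 × 1.13 × 1.0 × 80 × 2 × 10 = 632.8 kips.
Design strength φR_n = 0.7 × 632.8 = 443 kips.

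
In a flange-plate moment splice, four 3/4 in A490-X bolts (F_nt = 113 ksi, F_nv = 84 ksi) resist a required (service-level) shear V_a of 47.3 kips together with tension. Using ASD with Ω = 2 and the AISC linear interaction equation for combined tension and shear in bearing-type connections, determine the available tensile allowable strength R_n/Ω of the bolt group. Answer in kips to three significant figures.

A_b = π·0.75²/4 = 0.4418 in²; f_rv = 47.3 / (4 × 0.4418) = 26.77 ksi.
F'_nt = 1.3 F_nt − (Ω F_nt / F_nv) f_rv = 1.3·113 − (2·113/84)·26.77 = 74.89 ksi, capped at F_nt → F'_nt = 74.89 ksi.
R_n = F'_nt · A_b · n = 74.89 × 0.4418 × 4 = 132.3 kips.
Allowable strength R_n/Ω = 132.3 / 2 = 66.2 kips.

66.2 kips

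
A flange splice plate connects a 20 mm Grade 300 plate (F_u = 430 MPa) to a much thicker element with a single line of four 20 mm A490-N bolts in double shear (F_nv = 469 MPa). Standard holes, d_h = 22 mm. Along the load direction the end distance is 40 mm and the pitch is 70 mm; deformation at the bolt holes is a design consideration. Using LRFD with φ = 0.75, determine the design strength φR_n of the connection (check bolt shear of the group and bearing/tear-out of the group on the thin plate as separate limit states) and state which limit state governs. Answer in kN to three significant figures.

Bolt shear: A_b = π·20²/4 = 314.2 mm²; R_n = 469 × 314.2 × 4 × 2 / 1000 = 1179 kN → 0.75 × 1179 = 884 kN.
Bearing (1.2 l_c t F_u ≤ 2.4 d t F_u): upper limit = 2.4·20·20·430 / 1000 = 412.8 kN.
  Edge l_c = 40 − 22/2 = 29 → r_n = 299.3 kN; interior l_c = 70 − 22 = 48 → r_n = 412.8 kN.
  R_n,bearing = 1·299.3 + 3·412.8 = 1538 kN → 0.75 × 1538 = 1150 kN.
Bolt shear governs: 884 kN.

884 kN (bolt shear governs)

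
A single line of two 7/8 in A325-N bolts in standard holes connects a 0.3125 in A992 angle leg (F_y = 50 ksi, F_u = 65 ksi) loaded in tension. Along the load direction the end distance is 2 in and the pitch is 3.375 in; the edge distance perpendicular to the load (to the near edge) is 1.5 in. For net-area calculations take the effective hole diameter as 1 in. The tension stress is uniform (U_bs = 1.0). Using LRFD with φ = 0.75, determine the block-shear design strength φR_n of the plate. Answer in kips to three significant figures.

50.7 kips

Shear plane L_v = 2 + 1·3.375 = 5.375 in; A_gv = 5.375 × 0.3125 = 1.68 in².
A_nv = (5.375 − 1.5·1) × 0.3125 = 1.211 in².
A_nt = (1.5 − 0.5·1) × 0.3125 = 0.3125 in².
0.6 F_u A_nv = 47.23 kips; 0.6 F_y A_gv = 50.39 kips → shear rupture governs the shear term.
R_n = 47.23 + 1.0 × 65 × 0.3125 = 67.54 kips.
Design strength φR_n = 0.75 × 67.54 = 50.7 kips.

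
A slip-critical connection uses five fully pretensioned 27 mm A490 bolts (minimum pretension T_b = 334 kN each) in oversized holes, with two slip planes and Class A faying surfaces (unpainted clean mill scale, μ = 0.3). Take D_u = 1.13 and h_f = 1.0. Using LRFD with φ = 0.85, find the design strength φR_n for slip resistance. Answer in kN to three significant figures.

R_n = μ · D_u · h_f · T_b · n_s · n_b = 0.3 × 1.13 × 1.0 × 334 × 2 × 5 = 1132 kN.
Design strength φR_n = 0.85 × 1132 = 962 kN.

962 kN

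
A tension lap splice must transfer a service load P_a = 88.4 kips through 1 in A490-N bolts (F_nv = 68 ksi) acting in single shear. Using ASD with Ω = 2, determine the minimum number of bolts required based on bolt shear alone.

A_b = π·1²/4 = 0.7854 in².
Per-bolt allowable strength R_n/Ω = 68 × 0.7854 × 1 / 2 = 26.7 kips.
n ≥ 88.4 / 26.7 = 3.31 → use 4 bolts.

4 bolts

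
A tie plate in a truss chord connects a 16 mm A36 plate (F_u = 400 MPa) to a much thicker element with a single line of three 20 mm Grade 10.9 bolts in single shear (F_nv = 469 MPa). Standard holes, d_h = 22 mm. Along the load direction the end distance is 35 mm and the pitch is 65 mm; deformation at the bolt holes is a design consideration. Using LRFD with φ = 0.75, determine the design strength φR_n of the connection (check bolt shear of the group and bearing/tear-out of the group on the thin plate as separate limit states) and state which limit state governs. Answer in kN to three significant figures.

332 kN (bolt shear governs)

Bolt shear: A_b = π·20²/4 = 314.2 mm²; R_n = 469 × 314.2 × 3 × 1 / 1000 = 442 kN → 0.75 × 442 = 332 kN.
Bearing (1.2 l_c t F_u ≤ 2.4 d t F_u): upper limit = 2.4·20·16·400 / 1000 = 307.2 kN.
  Edge l_c = 35 − 22/2 = 24 → r_n = 184.3 kN; interior l_c = 65 − 22 = 43 → r_n = 307.2 kN.
  R_n,bearing = 1·184.3 + 2·307.2 = 798.7 kN → 0.75 × 798.7 = 599 kN.
Bolt shear governs: 332 kN.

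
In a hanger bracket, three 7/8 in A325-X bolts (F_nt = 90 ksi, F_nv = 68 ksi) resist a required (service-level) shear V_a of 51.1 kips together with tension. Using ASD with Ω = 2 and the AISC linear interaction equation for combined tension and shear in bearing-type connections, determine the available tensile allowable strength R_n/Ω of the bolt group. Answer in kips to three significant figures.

A_b = π·0.875²/4 = 0.6013 in²; f_rv = 51.1 / (3 × 0.6013) = 28.33 ksi.
F'_nt = 1.3 F_nt − (Ω F_nt / F_nv) f_rv = 1.3·90 − (2·90/68)·28.33 = 42.02 ksi, capped at F_nt → F'_nt = 42.02 ksi.
R_n = F'_nt · A_b · n = 42.02 × 0.6013 × 3 = 75.8 kips.
Allowable strength R_n/Ω = 75.8 / 2 = 37.9 kips.

37.9 kips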